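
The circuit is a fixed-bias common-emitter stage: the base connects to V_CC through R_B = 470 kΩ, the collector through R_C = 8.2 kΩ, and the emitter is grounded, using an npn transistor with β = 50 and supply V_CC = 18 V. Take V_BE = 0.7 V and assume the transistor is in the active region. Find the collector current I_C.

I_C ≈ 1.8 mA

Base loop: V_CC = I_B·R_B + V_BE, so I_B = (18 − 0.7)/470 kΩ = 0.0368 mA.
In the active region I_C = β·I_B = 50 × 0.0368 = 1.84 mA.
Collector loop: V_CE = V_CC − I_C·R_C = 18 − 1.84×8.2 = 2.91 V.
Since V_CE = 2.91 V > V_CE(sat) ≈ 0.2 V, the transistor is in the active region as assumed.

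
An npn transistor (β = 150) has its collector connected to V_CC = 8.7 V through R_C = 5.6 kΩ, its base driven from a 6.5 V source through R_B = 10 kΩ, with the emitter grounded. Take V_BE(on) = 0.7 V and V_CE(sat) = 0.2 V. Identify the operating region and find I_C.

Assume active: I_B = (6.5 − 0.7)/10 = 0.58 mA, giving I_C = β·I_B = 87 mA.
But then V_CE = 8.7 − 87×5.6 = -478 V < V_CE(sat) = 0.2 V — impossible in the active region.
So the transistor is saturated. With V_CE = 0.2 V, I_C = (V_CC − 0.2)/R_C = 8.5/5.6 = 1.52 mA.
Check: β·I_B = 87 mA > I_C = 1.52 mA, confirming saturation.

saturation; I_C ≈ 1.5 mA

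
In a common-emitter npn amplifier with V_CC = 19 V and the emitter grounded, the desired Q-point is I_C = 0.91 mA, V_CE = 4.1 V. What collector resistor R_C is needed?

R_C ≈ 16 kΩ

Collector loop: V_CC = I_C·R_C + V_CE.
R_C = (V_CC − V_CE)/I_C = (19 − 4.1)/0.91 = 16.4 kΩ.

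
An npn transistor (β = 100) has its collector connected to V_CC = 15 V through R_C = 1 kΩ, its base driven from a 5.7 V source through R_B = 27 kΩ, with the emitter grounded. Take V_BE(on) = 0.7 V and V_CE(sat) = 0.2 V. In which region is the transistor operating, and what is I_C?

saturation; I_C ≈ 15 mA

Assume active: I_B = (5.7 − 0.7)/27 = 0.185 mA, giving I_C = β·I_B = 18.5 mA.
But then V_CE = 15 − 18.5×1 = -3.52 V < V_CE(sat) = 0.2 V — impossible in the active region.
So the transistor is saturated. With V_CE = 0.2 V, I_C = (V_CC − 0.2)/R_C = 14.8/1 = 14.8 mA.
Check: β·I_B = 18.5 mA > I_C = 14.8 mA, confirming saturation.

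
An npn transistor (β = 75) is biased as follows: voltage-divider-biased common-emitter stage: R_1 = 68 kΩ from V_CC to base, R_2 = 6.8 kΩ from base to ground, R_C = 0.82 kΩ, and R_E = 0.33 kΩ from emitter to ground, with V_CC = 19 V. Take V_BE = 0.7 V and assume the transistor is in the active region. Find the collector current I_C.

Thevenize the base divider: V_Th = V_CC·R_2/(R_1+R_2) = 19×6.8/74.8 = 1.73 V, R_Th = R_1‖R_2 = 6.18 kΩ.
Base-emitter loop: V_Th = I_B·R_Th + V_BE + (β+1)I_B·R_E, so I_B = (1.73 − 0.7) / (6.18 + 76×0.33) = 0.0329 mA.
I_C = β·I_B = 75×0.0329 = 2.46 mA, and I_E = (β+1)I_B = 2.5 mA.
V_CE = V_CC − I_C·R_C − I_E·R_E = 19 − 2.46×0.82 − 2.5×0.33 = 16.2 V.
V_CE = 16.2 V > 0.2 V confirms active-region operation.

I_C ≈ 2.5 mA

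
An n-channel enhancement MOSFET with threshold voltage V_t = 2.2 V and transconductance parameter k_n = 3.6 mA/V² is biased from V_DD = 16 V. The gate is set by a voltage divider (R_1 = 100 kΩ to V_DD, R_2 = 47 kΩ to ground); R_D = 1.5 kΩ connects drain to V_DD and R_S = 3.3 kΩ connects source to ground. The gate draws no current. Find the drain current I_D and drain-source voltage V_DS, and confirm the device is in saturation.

V_G = V_DD·R_2/(R_1+R_2) = 16×47/147 = 5.12 V.
Assume saturation: I_D = (k_n/2)(V_GS − V_t)² with V_GS = V_G − I_D·R_S = 5.12 − 3.3·I_D.
Substituting gives 19.6·I_D² − 35.6·I_D + 15.3 = 0, with roots I_D = 0.695 or 1.12 mA.
The root I_D = 1.12 mA gives V_GS = 1.41 V ≤ V_t, so take I_D = 0.695 mA.
Then V_GS = 2.82 V and V_DS = V_DD − I_D(R_D+R_S) = 16 − 0.695×4.8 = 12.7 V.
Saturation requires V_DS ≥ V_GS − V_t = 0.621 V; 12.7 ≥ 0.621 ✓.

I_D ≈ 0.7 mA, V_DS ≈ 13 V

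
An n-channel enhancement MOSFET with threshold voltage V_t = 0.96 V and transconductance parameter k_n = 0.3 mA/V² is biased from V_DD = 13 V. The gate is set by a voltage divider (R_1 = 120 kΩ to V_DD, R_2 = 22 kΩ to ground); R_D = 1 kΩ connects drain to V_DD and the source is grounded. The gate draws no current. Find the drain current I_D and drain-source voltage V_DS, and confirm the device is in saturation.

I_D ≈ 0.17 mA, V_DS ≈ 13 V

V_G = V_DD·R_2/(R_1+R_2) = 13×22/142 = 2.01 V. With the source grounded, V_GS = V_G = 2.01 V.
Assume saturation: I_D = (k_n/2)(V_GS − V_t)² = (0.3/2)×(2.01 − 0.96)² = 0.15×1.05² = 0.167 mA.
V_DS = V_DD − I_D·R_D = 13 − 0.167×1 = 12.8 V.
Saturation requires V_DS ≥ V_GS − V_t = 1.05 V; 12.8 ≥ 1.05 ✓.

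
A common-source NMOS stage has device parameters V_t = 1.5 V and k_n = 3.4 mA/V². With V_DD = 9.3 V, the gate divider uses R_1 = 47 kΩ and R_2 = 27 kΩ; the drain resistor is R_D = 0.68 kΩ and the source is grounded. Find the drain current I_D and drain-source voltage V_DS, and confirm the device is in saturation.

V_G = V_DD·R_2/(R_1+R_2) = 9.3×27/74 = 3.39 V. With the source grounded, V_GS = V_G = 3.39 V.
Assume saturation: I_D = (k_n/2)(V_GS − V_t)² = (3.4/2)×(3.39 − 1.5)² = 1.7×1.89² = 6.09 mA.
V_DS = V_DD − I_D·R_D = 9.3 − 6.09×0.68 = 5.16 V.
Saturation requires V_DS ≥ V_GS − V_t = 1.89 V; 5.16 ≥ 1.89 ✓.

I_D ≈ 6.1 mA, V_DS ≈ 5.2 V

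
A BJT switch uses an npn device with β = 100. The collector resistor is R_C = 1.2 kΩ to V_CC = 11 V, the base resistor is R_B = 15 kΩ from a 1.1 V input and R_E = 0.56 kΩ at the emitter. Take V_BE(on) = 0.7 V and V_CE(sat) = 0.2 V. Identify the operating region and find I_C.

Assume active. Base-emitter loop: I_B = (V_BB − V_BE)/(R_B + (β+1)R_E) = (1.1 − 0.7)/(15 + 101×0.56) = 0.00559 mA.
I_C = β·I_B = 100×0.00559 = 0.559 mA.
V_CE = V_CC − I_C·R_C − I_E·R_E = 11 − 0.559×1.2 − 0.565×0.56 = 10 V > V_CE(sat), so the active-region assumption holds.

active; I_C ≈ 0.56 mA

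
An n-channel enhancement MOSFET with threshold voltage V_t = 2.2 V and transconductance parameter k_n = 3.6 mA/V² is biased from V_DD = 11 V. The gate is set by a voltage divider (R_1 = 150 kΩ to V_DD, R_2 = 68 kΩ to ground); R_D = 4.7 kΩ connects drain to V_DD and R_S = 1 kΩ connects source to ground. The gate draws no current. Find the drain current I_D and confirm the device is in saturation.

I_D ≈ 0.64 mA

V_G = V_DD·R_2/(R_1+R_2) = 11×68/218 = 3.43 V.
Assume saturation: I_D = (k_n/2)(V_GS − V_t)² with V_GS = V_G − I_D·R_S = 3.43 − 1·I_D.
Substituting gives 1.8·I_D² − 5.43·I_D + 2.73 = 0, with roots I_D = 0.637 or 2.38 mA.
The root I_D = 2.38 mA gives V_GS = 1.05 V ≤ V_t, so take I_D = 0.637 mA.
Then V_GS = 2.79 V and V_DS = V_DD − I_D(R_D+R_S) = 11 − 0.637×5.7 = 7.37 V.
Saturation requires V_DS ≥ V_GS − V_t = 0.595 V; 7.37 ≥ 0.595 ✓.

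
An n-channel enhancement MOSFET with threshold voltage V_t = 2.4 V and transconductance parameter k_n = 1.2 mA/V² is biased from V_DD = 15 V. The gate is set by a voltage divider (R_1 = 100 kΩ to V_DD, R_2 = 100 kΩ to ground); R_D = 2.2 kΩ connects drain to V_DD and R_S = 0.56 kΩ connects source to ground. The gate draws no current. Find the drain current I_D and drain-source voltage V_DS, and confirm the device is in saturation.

V_G = V_DD·R_2/(R_1+R_2) = 15×100/200 = 7.5 V.
Assume saturation: I_D = (k_n/2)(V_GS − V_t)² with V_GS = V_G − I_D·R_S = 7.5 − 0.56·I_D.
Substituting gives 0.188·I_D² − 4.43·I_D + 15.6 = 0, with roots I_D = 4.32 or 19.2 mA.
The root I_D = 19.2 mA gives V_GS = -3.26 V ≤ V_t, so take I_D = 4.32 mA.
Then V_GS = 5.08 V and V_DS = V_DD − I_D(R_D+R_S) = 15 − 4.32×2.76 = 3.08 V.
Saturation requires V_DS ≥ V_GS − V_t = 2.68 V; 3.08 ≥ 2.68 ✓.

I_D ≈ 4.3 mA, V_DS ≈ 3.1 V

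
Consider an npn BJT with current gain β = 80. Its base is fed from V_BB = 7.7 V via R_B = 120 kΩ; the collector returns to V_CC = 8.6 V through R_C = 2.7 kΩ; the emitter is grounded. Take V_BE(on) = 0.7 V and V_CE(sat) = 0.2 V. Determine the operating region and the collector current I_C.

Assume active: I_B = (7.7 − 0.7)/120 = 0.0583 mA, giving I_C = β·I_B = 4.67 mA.
But then V_CE = 8.6 − 4.67×2.7 = -4 V < V_CE(sat) = 0.2 V — impossible in the active region.
So the transistor is saturated. With V_CE = 0.2 V, I_C = (V_CC − 0.2)/R_C = 8.4/2.7 = 3.11 mA.
Check: β·I_B = 4.67 mA > I_C = 3.11 mA, confirming saturation.

saturation; I_C ≈ 3.1 mA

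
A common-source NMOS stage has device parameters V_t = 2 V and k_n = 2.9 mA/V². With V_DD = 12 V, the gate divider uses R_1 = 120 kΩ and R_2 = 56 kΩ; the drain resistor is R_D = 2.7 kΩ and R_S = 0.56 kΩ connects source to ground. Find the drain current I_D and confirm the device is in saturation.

I_D ≈ 1.5 mA

V_G = V_DD·R_2/(R_1+R_2) = 12×56/176 = 3.82 V.
Assume saturation: I_D = (k_n/2)(V_GS − V_t)² with V_GS = V_G − I_D·R_S = 3.82 − 0.56·I_D.
Substituting gives 0.455·I_D² − 3.95·I_D + 4.79 = 0, with roots I_D = 1.46 or 7.24 mA.
The root I_D = 7.24 mA gives V_GS = -0.234 V ≤ V_t, so take I_D = 1.46 mA.
Then V_GS = 3 V and V_DS = V_DD − I_D(R_D+R_S) = 12 − 1.46×3.26 = 7.25 V.
Saturation requires V_DS ≥ V_GS − V_t = 1 V; 7.25 ≥ 1 ✓.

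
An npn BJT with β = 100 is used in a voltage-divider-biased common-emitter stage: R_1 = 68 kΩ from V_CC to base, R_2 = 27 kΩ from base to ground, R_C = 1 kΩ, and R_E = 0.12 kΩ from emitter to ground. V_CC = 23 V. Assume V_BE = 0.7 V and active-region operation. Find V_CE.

Thevenize the base divider: V_Th = V_CC·R_2/(R_1+R_2) = 23×27/95 = 6.54 V, R_Th = R_1‖R_2 = 19.3 kΩ.
Base-emitter loop: V_Th = I_B·R_Th + V_BE + (β+1)I_B·R_E, so I_B = (6.54 − 0.7) / (19.3 + 101×0.12) = 0.186 mA.
I_C = β·I_B = 100×0.186 = 18.6 mA, and I_E = (β+1)I_B = 18.7 mA.
V_CE = V_CC − I_C·R_C − I_E·R_E = 23 − 18.6×1 − 18.7×0.12 = 2.19 V.
V_CE = 2.19 V > 0.2 V confirms active-region operation.

V_CE ≈ 2.2 V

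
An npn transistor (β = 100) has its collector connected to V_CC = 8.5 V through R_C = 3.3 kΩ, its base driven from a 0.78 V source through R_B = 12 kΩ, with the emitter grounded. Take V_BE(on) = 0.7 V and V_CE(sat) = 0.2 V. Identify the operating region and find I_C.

Assume active. Base-emitter loop: I_B = (V_BB − V_BE)/R_B = (0.78 − 0.7)/12 = 0.00667 mA.
I_C = β·I_B = 100×0.00667 = 0.667 mA.
V_CE = V_CC − I_C·R_C = 8.5 − 0.667×3.3 = 6.3 V > V_CE(sat), so the active-region assumption holds.

active; I_C ≈ 0.67 mA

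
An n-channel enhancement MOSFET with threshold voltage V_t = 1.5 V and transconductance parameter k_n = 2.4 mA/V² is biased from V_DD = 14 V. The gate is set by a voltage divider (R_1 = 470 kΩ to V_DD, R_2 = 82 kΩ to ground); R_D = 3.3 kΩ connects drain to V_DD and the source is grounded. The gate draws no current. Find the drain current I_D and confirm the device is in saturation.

I_D ≈ 0.4 mA

V_G = V_DD·R_2/(R_1+R_2) = 14×82/552 = 2.08 V. With the source grounded, V_GS = V_G = 2.08 V.
Assume saturation: I_D = (k_n/2)(V_GS − V_t)² = (2.4/2)×(2.08 − 1.5)² = 1.2×0.58² = 0.403 mA.
V_DS = V_DD − I_D·R_D = 14 − 0.403×3.3 = 12.7 V.
Saturation requires V_DS ≥ V_GS − V_t = 0.58 V; 12.7 ≥ 0.58 ✓.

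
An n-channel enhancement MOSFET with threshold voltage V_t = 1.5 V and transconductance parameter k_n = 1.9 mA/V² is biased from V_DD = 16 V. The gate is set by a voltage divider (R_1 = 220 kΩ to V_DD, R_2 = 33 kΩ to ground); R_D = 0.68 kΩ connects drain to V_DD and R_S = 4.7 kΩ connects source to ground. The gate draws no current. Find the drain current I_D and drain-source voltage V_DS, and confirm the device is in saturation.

V_G = V_DD·R_2/(R_1+R_2) = 16×33/253 = 2.09 V.
Assume saturation: I_D = (k_n/2)(V_GS − V_t)² with V_GS = V_G − I_D·R_S = 2.09 − 4.7·I_D.
Substituting gives 21·I_D² − 6.24·I_D + 0.327 = 0, with roots I_D = 0.068 or 0.229 mA.
The root I_D = 0.229 mA gives V_GS = 1.01 V ≤ V_t, so take I_D = 0.068 mA.
Then V_GS = 1.77 V and V_DS = V_DD − I_D(R_D+R_S) = 16 − 0.068×5.38 = 15.6 V.
Saturation requires V_DS ≥ V_GS − V_t = 0.267 V; 15.6 ≥ 0.267 ✓.

I_D ≈ 0.068 mA, V_DS ≈ 16 V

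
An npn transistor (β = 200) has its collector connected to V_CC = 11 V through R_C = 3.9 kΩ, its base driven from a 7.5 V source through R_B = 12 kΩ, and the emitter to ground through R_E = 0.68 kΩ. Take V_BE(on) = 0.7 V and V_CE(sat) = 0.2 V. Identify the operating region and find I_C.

saturation; I_C ≈ 2.3 mA

Assume active: I_B = (7.5 − 0.7)/(12 + 201×0.68) = 0.0457 mA, I_C = β·I_B = 9.15 mA.
Then V_CE = 11 − 9.15×3.9 − 9.19×0.68 = -30.9 V < 0.2 V — the active assumption fails.
Re-solve with V_CE = 0.2 V. KCL at the emitter: V_E/R_E = (V_BB−0.7−V_E)/R_B + (V_CC−0.2−V_E)/R_C, giving V_E = 1.84 V.
I_C = (V_CC − 0.2 − V_E)/R_C = (10.8 − 1.84)/3.9 = 2.3 mA.
Check: I_B = (6.8 − 1.84)/12 = 0.413 mA, and β·I_B = 82.6 mA > I_C, confirming saturation.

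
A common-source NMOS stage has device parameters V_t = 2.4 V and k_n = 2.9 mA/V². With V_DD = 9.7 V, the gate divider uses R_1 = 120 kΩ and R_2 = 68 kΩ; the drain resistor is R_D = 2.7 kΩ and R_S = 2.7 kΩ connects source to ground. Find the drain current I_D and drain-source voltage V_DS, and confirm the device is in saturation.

I_D ≈ 0.26 mA, V_DS ≈ 8.3 V

V_G = V_DD·R_2/(R_1+R_2) = 9.7×68/188 = 3.51 V.
Assume saturation: I_D = (k_n/2)(V_GS − V_t)² with V_GS = V_G − I_D·R_S = 3.51 − 2.7·I_D.
Substituting gives 10.6·I_D² − 9.68·I_D + 1.78 = 0, with roots I_D = 0.255 or 0.661 mA.
The root I_D = 0.661 mA gives V_GS = 1.73 V ≤ V_t, so take I_D = 0.255 mA.
Then V_GS = 2.82 V and V_DS = V_DD − I_D(R_D+R_S) = 9.7 − 0.255×5.4 = 8.32 V.
Saturation requires V_DS ≥ V_GS − V_t = 0.42 V; 8.32 ≥ 0.42 ✓.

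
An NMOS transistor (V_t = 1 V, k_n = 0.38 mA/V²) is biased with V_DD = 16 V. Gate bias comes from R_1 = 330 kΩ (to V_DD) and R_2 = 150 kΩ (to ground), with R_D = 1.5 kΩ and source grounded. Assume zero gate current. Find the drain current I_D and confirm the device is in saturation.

I_D ≈ 3 mA

V_G = V_DD·R_2/(R_1+R_2) = 16×150/480 = 5 V. With the source grounded, V_GS = V_G = 5 V.
Assume saturation: I_D = (k_n/2)(V_GS − V_t)² = (0.38/2)×(5 − 1)² = 0.19×4² = 3.04 mA.
V_DS = V_DD − I_D·R_D = 16 − 3.04×1.5 = 11.4 V.
Saturation requires V_DS ≥ V_GS − V_t = 4 V; 11.4 ≥ 4 ✓.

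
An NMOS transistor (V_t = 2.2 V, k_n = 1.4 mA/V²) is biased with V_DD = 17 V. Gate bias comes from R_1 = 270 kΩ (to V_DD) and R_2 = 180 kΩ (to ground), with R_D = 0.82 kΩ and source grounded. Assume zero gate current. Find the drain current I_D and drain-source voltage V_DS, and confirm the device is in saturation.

I_D ≈ 15 mA, V_DS ≈ 4.9 V

V_G = V_DD·R_2/(R_1+R_2) = 17×180/450 = 6.8 V. With the source grounded, V_GS = V_G = 6.8 V.
Assume saturation: I_D = (k_n/2)(V_GS − V_t)² = (1.4/2)×(6.8 − 2.2)² = 0.7×4.6² = 14.8 mA.
V_DS = V_DD − I_D·R_D = 17 − 14.8×0.82 = 4.85 V.
Saturation requires V_DS ≥ V_GS − V_t = 4.6 V; 4.85 ≥ 4.6 ✓.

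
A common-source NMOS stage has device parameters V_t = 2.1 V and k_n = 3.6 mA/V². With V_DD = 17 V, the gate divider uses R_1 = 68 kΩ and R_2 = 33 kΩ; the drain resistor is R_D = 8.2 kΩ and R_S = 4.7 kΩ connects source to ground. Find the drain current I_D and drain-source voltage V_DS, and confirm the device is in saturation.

V_G = V_DD·R_2/(R_1+R_2) = 17×33/101 = 5.55 V.
Assume saturation: I_D = (k_n/2)(V_GS − V_t)² with V_GS = V_G − I_D·R_S = 5.55 − 4.7·I_D.
Substituting gives 39.8·I_D² − 59.4·I_D + 21.5 = 0, with roots I_D = 0.611 or 0.884 mA.
The root I_D = 0.884 mA gives V_GS = 1.4 V ≤ V_t, so take I_D = 0.611 mA.
Then V_GS = 2.68 V and V_DS = V_DD − I_D(R_D+R_S) = 17 − 0.611×12.9 = 9.12 V.
Saturation requires V_DS ≥ V_GS − V_t = 0.583 V; 9.12 ≥ 0.583 ✓.

I_D ≈ 0.61 mA, V_DS ≈ 9.1 V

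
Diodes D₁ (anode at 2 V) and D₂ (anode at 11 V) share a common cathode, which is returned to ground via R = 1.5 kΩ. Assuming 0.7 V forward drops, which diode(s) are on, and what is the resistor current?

Only D₂ conducts; I_R ≈ 6.9 mA

Assume both conduct. Then node N would need to be at both 2−0.7 = 1.3 V and 11−0.7 = 10.3 V, which is impossible.
Assume only D₂ conducts: V_N = 11 − 0.7 = 10.3 V, so I_R = 10.3/1.5 = 6.87 mA.
Check D₁: its anode-to-cathode voltage is 2 − 10.3 = -8.3 V < 0.7 V, so it is off. The assumption is consistent.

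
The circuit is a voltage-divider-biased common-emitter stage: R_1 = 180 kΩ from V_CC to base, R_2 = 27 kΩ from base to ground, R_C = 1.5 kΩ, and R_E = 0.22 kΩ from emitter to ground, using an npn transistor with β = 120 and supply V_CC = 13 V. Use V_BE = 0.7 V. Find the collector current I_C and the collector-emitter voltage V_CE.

I_C ≈ 2.4 mA, V_CE ≈ 8.9 V

Thevenize the base divider: V_Th = V_CC·R_2/(R_1+R_2) = 13×27/207 = 1.7 V, R_Th = R_1‖R_2 = 23.5 kΩ.
Base-emitter loop: V_Th = I_B·R_Th + V_BE + (β+1)I_B·R_E, so I_B = (1.7 − 0.7) / (23.5 + 121×0.22) = 0.0199 mA.
I_C = β·I_B = 120×0.0199 = 2.38 mA, and I_E = (β+1)I_B = 2.4 mA.
V_CE = V_CC − I_C·R_C − I_E·R_E = 13 − 2.38×1.5 − 2.4×0.22 = 8.89 V.
V_CE = 8.89 V > 0.2 V confirms active-region operation.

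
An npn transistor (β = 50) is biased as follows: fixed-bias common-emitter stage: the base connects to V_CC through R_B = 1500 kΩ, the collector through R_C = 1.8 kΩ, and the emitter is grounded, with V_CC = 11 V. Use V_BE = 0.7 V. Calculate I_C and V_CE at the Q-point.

Base loop: V_CC = I_B·R_B + V_BE, so I_B = (11 − 0.7)/1500 kΩ = 0.00687 mA.
In the active region I_C = β·I_B = 50 × 0.00687 = 0.343 mA.
Collector loop: V_CE = V_CC − I_C·R_C = 11 − 0.343×1.8 = 10.4 V.
Since V_CE = 10.4 V > V_CE(sat) ≈ 0.2 V, the transistor is in the active region as assumed.

I_C ≈ 0.34 mA, V_CE ≈ 10 V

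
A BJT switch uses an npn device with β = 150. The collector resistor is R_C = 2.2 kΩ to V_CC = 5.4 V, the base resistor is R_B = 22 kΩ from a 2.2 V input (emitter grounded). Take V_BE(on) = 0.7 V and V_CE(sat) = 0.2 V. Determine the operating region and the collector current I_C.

saturation; I_C ≈ 2.4 mA

Assume active: I_B = (2.2 − 0.7)/22 = 0.0682 mA, giving I_C = β·I_B = 10.2 mA.
But then V_CE = 5.4 − 10.2×2.2 = -17.1 V < V_CE(sat) = 0.2 V — impossible in the active region.
So the transistor is saturated. With V_CE = 0.2 V, I_C = (V_CC − 0.2)/R_C = 5.2/2.2 = 2.36 mA.
Check: β·I_B = 10.2 mA > I_C = 2.36 mA, confirming saturation.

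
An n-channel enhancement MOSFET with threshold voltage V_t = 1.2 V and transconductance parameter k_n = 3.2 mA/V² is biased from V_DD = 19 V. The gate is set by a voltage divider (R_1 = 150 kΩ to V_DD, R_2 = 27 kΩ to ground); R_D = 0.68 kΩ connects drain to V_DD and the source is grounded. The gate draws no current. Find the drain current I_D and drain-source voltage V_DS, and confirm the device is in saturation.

I_D ≈ 4.6 mA, V_DS ≈ 16 V

V_G = V_DD·R_2/(R_1+R_2) = 19×27/177 = 2.9 V. With the source grounded, V_GS = V_G = 2.9 V.
Assume saturation: I_D = (k_n/2)(V_GS − V_t)² = (3.2/2)×(2.9 − 1.2)² = 1.6×1.7² = 4.61 mA.
V_DS = V_DD − I_D·R_D = 19 − 4.61×0.68 = 15.9 V.
Saturation requires V_DS ≥ V_GS − V_t = 1.7 V; 15.9 ≥ 1.7 ✓.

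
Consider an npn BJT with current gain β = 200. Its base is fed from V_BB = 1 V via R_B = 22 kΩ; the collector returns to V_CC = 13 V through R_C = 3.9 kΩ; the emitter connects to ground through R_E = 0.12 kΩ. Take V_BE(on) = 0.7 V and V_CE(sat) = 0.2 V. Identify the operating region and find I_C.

active; I_C ≈ 1.3 mA

Assume active. Base-emitter loop: I_B = (V_BB − V_BE)/(R_B + (β+1)R_E) = (1 − 0.7)/(22 + 201×0.12) = 0.0065 mA.
I_C = β·I_B = 200×0.0065 = 1.3 mA.
V_CE = V_CC − I_C·R_C − I_E·R_E = 13 − 1.3×3.9 − 1.31×0.12 = 7.77 V > V_CE(sat), so the active-region assumption holds.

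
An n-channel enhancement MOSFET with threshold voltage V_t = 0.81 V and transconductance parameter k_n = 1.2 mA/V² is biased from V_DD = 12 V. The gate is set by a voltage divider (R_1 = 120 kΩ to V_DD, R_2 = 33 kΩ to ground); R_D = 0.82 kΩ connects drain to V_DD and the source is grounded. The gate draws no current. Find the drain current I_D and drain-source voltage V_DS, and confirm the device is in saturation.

V_G = V_DD·R_2/(R_1+R_2) = 12×33/153 = 2.59 V. With the source grounded, V_GS = V_G = 2.59 V.
Assume saturation: I_D = (k_n/2)(V_GS − V_t)² = (1.2/2)×(2.59 − 0.81)² = 0.6×1.78² = 1.9 mA.
V_DS = V_DD − I_D·R_D = 12 − 1.9×0.82 = 10.4 V.
Saturation requires V_DS ≥ V_GS − V_t = 1.78 V; 10.4 ≥ 1.78 ✓.

I_D ≈ 1.9 mA, V_DS ≈ 10 V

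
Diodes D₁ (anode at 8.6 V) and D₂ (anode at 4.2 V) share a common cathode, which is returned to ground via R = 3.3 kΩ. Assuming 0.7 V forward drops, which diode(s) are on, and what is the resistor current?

Only D₁ conducts; I_R ≈ 2.4 mA

Assume both conduct. Then node N would need to be at both 8.6−0.7 = 7.9 V and 4.2−0.7 = 3.5 V, which is impossible.
Assume only D₁ conducts: V_N = 8.6 − 0.7 = 7.9 V, so I_R = 7.9/3.3 = 2.39 mA.
Check D₂: its anode-to-cathode voltage is 4.2 − 7.9 = -3.7 V < 0.7 V, so it is off. The assumption is consistent.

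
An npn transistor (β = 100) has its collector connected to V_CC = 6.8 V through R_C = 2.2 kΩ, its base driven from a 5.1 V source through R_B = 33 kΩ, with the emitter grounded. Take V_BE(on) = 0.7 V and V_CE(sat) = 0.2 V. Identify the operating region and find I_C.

saturation; I_C ≈ 3 mA

Assume active: I_B = (5.1 − 0.7)/33 = 0.133 mA, giving I_C = β·I_B = 13.3 mA.
But then V_CE = 6.8 − 13.3×2.2 = -22.5 V < V_CE(sat) = 0.2 V — impossible in the active region.
So the transistor is saturated. With V_CE = 0.2 V, I_C = (V_CC − 0.2)/R_C = 6.6/2.2 = 3 mA.
Check: β·I_B = 13.3 mA > I_C = 3 mA, confirming saturation.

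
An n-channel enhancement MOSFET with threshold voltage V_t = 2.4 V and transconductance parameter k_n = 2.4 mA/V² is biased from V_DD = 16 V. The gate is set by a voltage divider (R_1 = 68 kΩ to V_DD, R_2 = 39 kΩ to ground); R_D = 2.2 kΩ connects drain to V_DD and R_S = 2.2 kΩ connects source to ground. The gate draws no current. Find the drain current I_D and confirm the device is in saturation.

I_D ≈ 1.1 mA

V_G = V_DD·R_2/(R_1+R_2) = 16×39/107 = 5.83 V.
Assume saturation: I_D = (k_n/2)(V_GS − V_t)² with V_GS = V_G − I_D·R_S = 5.83 − 2.2·I_D.
Substituting gives 5.81·I_D² − 19.1·I_D + 14.1 = 0, with roots I_D = 1.12 or 2.17 mA.
The root I_D = 2.17 mA gives V_GS = 1.05 V ≤ V_t, so take I_D = 1.12 mA.
Then V_GS = 3.37 V and V_DS = V_DD − I_D(R_D+R_S) = 16 − 1.12×4.4 = 11.1 V.
Saturation requires V_DS ≥ V_GS − V_t = 0.966 V; 11.1 ≥ 0.966 ✓.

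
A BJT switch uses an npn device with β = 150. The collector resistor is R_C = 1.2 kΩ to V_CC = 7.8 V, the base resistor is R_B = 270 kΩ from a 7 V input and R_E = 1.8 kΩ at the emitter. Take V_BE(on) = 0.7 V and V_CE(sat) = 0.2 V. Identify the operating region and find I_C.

Assume active. Base-emitter loop: I_B = (V_BB − V_BE)/(R_B + (β+1)R_E) = (7 − 0.7)/(270 + 151×1.8) = 0.0116 mA.
I_C = β·I_B = 150×0.0116 = 1.74 mA.
V_CE = V_CC − I_C·R_C − I_E·R_E = 7.8 − 1.74×1.2 − 1.76×1.8 = 2.55 V > V_CE(sat), so the active-region assumption holds.

active; I_C ≈ 1.7 mA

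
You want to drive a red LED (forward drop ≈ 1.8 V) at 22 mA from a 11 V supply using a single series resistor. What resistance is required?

R ≈ 0.42 kΩ

The resistor drops V_S − V_D = 11 − 1.8 = 9.2 V at 22 mA.
R = 9.2 V / 22 mA = 0.418 kΩ.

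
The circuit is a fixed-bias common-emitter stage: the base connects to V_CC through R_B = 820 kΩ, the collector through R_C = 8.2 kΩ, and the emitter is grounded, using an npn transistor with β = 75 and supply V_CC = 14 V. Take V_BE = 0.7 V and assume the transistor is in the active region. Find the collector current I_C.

I_C ≈ 1.2 mA

Base loop: V_CC = I_B·R_B + V_BE, so I_B = (14 − 0.7)/820 kΩ = 0.0162 mA.
In the active region I_C = β·I_B = 75 × 0.0162 = 1.22 mA.
Collector loop: V_CE = V_CC − I_C·R_C = 14 − 1.22×8.2 = 4.03 V.
Since V_CE = 4.03 V > V_CE(sat) ≈ 0.2 V, the transistor is in the active region as assumed.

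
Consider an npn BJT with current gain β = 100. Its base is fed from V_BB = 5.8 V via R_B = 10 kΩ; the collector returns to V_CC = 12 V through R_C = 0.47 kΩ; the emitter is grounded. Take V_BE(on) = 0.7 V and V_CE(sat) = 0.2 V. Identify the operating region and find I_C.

Assume active: I_B = (5.8 − 0.7)/10 = 0.51 mA, giving I_C = β·I_B = 51 mA.
But then V_CE = 12 − 51×0.47 = -12 V < V_CE(sat) = 0.2 V — impossible in the active region.
So the transistor is saturated. With V_CE = 0.2 V, I_C = (V_CC − 0.2)/R_C = 11.8/0.47 = 25.1 mA.
Check: β·I_B = 51 mA > I_C = 25.1 mA, confirming saturation.

saturation; I_C ≈ 25 mA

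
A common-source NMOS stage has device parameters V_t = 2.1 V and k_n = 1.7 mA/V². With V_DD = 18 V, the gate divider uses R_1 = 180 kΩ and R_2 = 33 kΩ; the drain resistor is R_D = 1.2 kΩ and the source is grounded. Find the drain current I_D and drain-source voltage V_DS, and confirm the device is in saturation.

V_G = V_DD·R_2/(R_1+R_2) = 18×33/213 = 2.79 V. With the source grounded, V_GS = V_G = 2.79 V.
Assume saturation: I_D = (k_n/2)(V_GS − V_t)² = (1.7/2)×(2.79 − 2.1)² = 0.85×0.689² = 0.403 mA.
V_DS = V_DD − I_D·R_D = 18 − 0.403×1.2 = 17.5 V.
Saturation requires V_DS ≥ V_GS − V_t = 0.689 V; 17.5 ≥ 0.689 ✓.

I_D ≈ 0.4 mA, V_DS ≈ 18 V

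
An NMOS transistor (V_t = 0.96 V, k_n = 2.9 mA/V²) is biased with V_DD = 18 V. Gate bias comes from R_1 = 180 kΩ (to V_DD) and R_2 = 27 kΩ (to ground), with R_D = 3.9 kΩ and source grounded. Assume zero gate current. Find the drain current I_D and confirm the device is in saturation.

I_D ≈ 2.8 mA

V_G = V_DD·R_2/(R_1+R_2) = 18×27/207 = 2.35 V. With the source grounded, V_GS = V_G = 2.35 V.
Assume saturation: I_D = (k_n/2)(V_GS − V_t)² = (2.9/2)×(2.35 − 0.96)² = 1.45×1.39² = 2.79 mA.
V_DS = V_DD − I_D·R_D = 18 − 2.79×3.9 = 7.11 V.
Saturation requires V_DS ≥ V_GS − V_t = 1.39 V; 7.11 ≥ 1.39 ✓.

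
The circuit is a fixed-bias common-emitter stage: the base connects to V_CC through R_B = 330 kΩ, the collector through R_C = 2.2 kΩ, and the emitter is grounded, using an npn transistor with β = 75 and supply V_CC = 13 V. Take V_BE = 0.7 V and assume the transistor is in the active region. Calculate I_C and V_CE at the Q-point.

I_C ≈ 2.8 mA, V_CE ≈ 6.8 V

Base loop: V_CC = I_B·R_B + V_BE, so I_B = (13 − 0.7)/330 kΩ = 0.0373 mA.
In the active region I_C = β·I_B = 75 × 0.0373 = 2.8 mA.
Collector loop: V_CE = V_CC − I_C·R_C = 13 − 2.8×2.2 = 6.85 V.
Since V_CE = 6.85 V > V_CE(sat) ≈ 0.2 V, the transistor is in the active region as assumed.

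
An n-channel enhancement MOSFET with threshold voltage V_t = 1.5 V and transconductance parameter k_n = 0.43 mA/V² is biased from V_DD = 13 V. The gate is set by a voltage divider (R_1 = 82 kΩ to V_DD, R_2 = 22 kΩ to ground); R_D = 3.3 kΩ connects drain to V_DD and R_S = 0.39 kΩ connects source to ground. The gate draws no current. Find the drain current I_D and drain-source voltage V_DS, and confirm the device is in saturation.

V_G = V_DD·R_2/(R_1+R_2) = 13×22/104 = 2.75 V.
Assume saturation: I_D = (k_n/2)(V_GS − V_t)² with V_GS = V_G − I_D·R_S = 2.75 − 0.39·I_D.
Substituting gives 0.0327·I_D² − 1.21·I_D + 0.336 = 0, with roots I_D = 0.28 or 36.7 mA.
The root I_D = 36.7 mA gives V_GS = -11.6 V ≤ V_t, so take I_D = 0.28 mA.
Then V_GS = 2.64 V and V_DS = V_DD − I_D(R_D+R_S) = 13 − 0.28×3.69 = 12 V.
Saturation requires V_DS ≥ V_GS − V_t = 1.14 V; 12 ≥ 1.14 ✓.

I_D ≈ 0.28 mA, V_DS ≈ 12 V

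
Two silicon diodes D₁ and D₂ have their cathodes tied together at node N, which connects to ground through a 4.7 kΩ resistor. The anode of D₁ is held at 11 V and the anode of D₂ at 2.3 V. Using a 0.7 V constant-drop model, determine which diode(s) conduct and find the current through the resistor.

Only D₁ conducts; I_R ≈ 2.2 mA

Assume both conduct. Then node N would need to be at both 11−0.7 = 10.3 V and 2.3−0.7 = 1.6 V, which is impossible.
Assume only D₁ conducts: V_N = 11 − 0.7 = 10.3 V, so I_R = 10.3/4.7 = 2.19 mA.
Check D₂: its anode-to-cathode voltage is 2.3 − 10.3 = -8 V < 0.7 V, so it is off. The assumption is consistent.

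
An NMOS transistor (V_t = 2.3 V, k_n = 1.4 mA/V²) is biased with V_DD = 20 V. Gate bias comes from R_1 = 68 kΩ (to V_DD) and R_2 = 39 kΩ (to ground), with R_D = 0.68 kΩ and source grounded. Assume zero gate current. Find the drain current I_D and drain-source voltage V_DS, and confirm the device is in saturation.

I_D ≈ 17 mA, V_DS ≈ 8.1 V

V_G = V_DD·R_2/(R_1+R_2) = 20×39/107 = 7.29 V. With the source grounded, V_GS = V_G = 7.29 V.
Assume saturation: I_D = (k_n/2)(V_GS − V_t)² = (1.4/2)×(7.29 − 2.3)² = 0.7×4.99² = 17.4 mA.
V_DS = V_DD − I_D·R_D = 20 − 17.4×0.68 = 8.15 V.
Saturation requires V_DS ≥ V_GS − V_t = 4.99 V; 8.15 ≥ 4.99 ✓.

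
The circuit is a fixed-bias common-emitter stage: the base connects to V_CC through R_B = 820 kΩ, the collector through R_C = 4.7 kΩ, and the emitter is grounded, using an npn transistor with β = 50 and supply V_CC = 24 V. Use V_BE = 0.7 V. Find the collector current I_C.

I_C ≈ 1.4 mA

Base loop: V_CC = I_B·R_B + V_BE, so I_B = (24 − 0.7)/820 kΩ = 0.0284 mA.
In the active region I_C = β·I_B = 50 × 0.0284 = 1.42 mA.
Collector loop: V_CE = V_CC − I_C·R_C = 24 − 1.42×4.7 = 17.3 V.
Since V_CE = 17.3 V > V_CE(sat) ≈ 0.2 V, the transistor is in the active region as assumed.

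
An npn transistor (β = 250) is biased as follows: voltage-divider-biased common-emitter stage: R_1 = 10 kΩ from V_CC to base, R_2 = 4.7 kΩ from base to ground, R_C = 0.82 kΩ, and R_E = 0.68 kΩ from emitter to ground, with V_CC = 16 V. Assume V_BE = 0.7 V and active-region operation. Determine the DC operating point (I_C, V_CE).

Thevenize the base divider: V_Th = V_CC·R_2/(R_1+R_2) = 16×4.7/14.7 = 5.12 V, R_Th = R_1‖R_2 = 3.2 kΩ.
Base-emitter loop: V_Th = I_B·R_Th + V_BE + (β+1)I_B·R_E, so I_B = (5.12 − 0.7) / (3.2 + 251×0.68) = 0.0254 mA.
I_C = β·I_B = 250×0.0254 = 6.35 mA, and I_E = (β+1)I_B = 6.37 mA.
V_CE = V_CC − I_C·R_C − I_E·R_E = 16 − 6.35×0.82 − 6.37×0.68 = 6.46 V.
V_CE = 6.46 V > 0.2 V confirms active-region operation.

I_C ≈ 6.3 mA, V_CE ≈ 6.5 V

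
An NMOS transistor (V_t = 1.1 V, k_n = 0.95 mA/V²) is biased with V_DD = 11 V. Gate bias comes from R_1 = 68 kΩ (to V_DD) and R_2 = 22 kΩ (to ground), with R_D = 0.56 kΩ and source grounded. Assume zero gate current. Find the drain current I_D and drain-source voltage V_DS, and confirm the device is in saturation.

I_D ≈ 1.2 mA, V_DS ≈ 10 V

V_G = V_DD·R_2/(R_1+R_2) = 11×22/90 = 2.69 V. With the source grounded, V_GS = V_G = 2.69 V.
Assume saturation: I_D = (k_n/2)(V_GS − V_t)² = (0.95/2)×(2.69 − 1.1)² = 0.475×1.59² = 1.2 mA.
V_DS = V_DD − I_D·R_D = 11 − 1.2×0.56 = 10.3 V.
Saturation requires V_DS ≥ V_GS − V_t = 1.59 V; 10.3 ≥ 1.59 ✓.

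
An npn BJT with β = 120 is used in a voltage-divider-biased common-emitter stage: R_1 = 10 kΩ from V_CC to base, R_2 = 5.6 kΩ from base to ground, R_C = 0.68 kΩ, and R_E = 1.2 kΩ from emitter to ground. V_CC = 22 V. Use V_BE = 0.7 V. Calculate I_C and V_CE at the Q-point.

I_C ≈ 5.8 mA, V_CE ≈ 11 V

Thevenize the base divider: V_Th = V_CC·R_2/(R_1+R_2) = 22×5.6/15.6 = 7.9 V, R_Th = R_1‖R_2 = 3.59 kΩ.
Base-emitter loop: V_Th = I_B·R_Th + V_BE + (β+1)I_B·R_E, so I_B = (7.9 − 0.7) / (3.59 + 121×1.2) = 0.0484 mA.
I_C = β·I_B = 120×0.0484 = 5.8 mA, and I_E = (β+1)I_B = 5.85 mA.
V_CE = V_CC − I_C·R_C − I_E·R_E = 22 − 5.8×0.68 − 5.85×1.2 = 11 V.
V_CE = 11 V > 0.2 V confirms active-region operation.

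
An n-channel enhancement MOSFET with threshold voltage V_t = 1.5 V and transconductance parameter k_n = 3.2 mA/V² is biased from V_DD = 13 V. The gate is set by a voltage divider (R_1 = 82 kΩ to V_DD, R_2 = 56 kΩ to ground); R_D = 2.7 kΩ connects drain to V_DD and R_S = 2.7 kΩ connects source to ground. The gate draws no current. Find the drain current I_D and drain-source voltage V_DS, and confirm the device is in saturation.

V_G = V_DD·R_2/(R_1+R_2) = 13×56/138 = 5.28 V.
Assume saturation: I_D = (k_n/2)(V_GS − V_t)² with V_GS = V_G − I_D·R_S = 5.28 − 2.7·I_D.
Substituting gives 11.7·I_D² − 33.6·I_D + 22.8 = 0, with roots I_D = 1.09 or 1.79 mA.
The root I_D = 1.79 mA gives V_GS = 0.442 V ≤ V_t, so take I_D = 1.09 mA.
Then V_GS = 2.33 V and V_DS = V_DD − I_D(R_D+R_S) = 13 − 1.09×5.4 = 7.1 V.
Saturation requires V_DS ≥ V_GS − V_t = 0.826 V; 7.1 ≥ 0.826 ✓.

I_D ≈ 1.1 mA, V_DS ≈ 7.1 V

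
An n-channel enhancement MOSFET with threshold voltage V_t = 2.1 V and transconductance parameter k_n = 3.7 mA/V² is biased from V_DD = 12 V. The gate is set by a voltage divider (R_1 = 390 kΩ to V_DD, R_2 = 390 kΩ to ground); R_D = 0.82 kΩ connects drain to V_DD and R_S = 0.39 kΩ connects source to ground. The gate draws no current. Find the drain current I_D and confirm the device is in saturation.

I_D ≈ 5.6 mA

V_G = V_DD·R_2/(R_1+R_2) = 12×390/780 = 6 V.
Assume saturation: I_D = (k_n/2)(V_GS − V_t)² with V_GS = V_G − I_D·R_S = 6 − 0.39·I_D.
Substituting gives 0.281·I_D² − 6.63·I_D + 28.1 = 0, with roots I_D = 5.56 or 18 mA.
The root I_D = 18 mA gives V_GS = -1.02 V ≤ V_t, so take I_D = 5.56 mA.
Then V_GS = 3.83 V and V_DS = V_DD − I_D(R_D+R_S) = 12 − 5.56×1.21 = 5.28 V.
Saturation requires V_DS ≥ V_GS − V_t = 1.73 V; 5.28 ≥ 1.73 ✓.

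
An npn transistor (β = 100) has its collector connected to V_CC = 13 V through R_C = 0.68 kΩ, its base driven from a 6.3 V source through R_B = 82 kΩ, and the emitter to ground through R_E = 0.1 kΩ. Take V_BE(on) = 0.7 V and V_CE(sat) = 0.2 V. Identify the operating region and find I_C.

Assume active. Base-emitter loop: I_B = (V_BB − V_BE)/(R_B + (β+1)R_E) = (6.3 − 0.7)/(82 + 101×0.1) = 0.0608 mA.
I_C = β·I_B = 100×0.0608 = 6.08 mA.
V_CE = V_CC − I_C·R_C − I_E·R_E = 13 − 6.08×0.68 − 6.14×0.1 = 8.25 V > V_CE(sat), so the active-region assumption holds.

active; I_C ≈ 6.1 mA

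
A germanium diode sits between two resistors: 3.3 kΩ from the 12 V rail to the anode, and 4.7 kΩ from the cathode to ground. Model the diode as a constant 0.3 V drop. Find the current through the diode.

I ≈ 1.5 mA

The two resistors are in series with the diode, so KVL gives 12 = I·3.3 + 0.3 + I·4.7.
I = (12 − 0.3) / (3.3 + 4.7) kΩ = 11.7 / 8 = 1.46 mA.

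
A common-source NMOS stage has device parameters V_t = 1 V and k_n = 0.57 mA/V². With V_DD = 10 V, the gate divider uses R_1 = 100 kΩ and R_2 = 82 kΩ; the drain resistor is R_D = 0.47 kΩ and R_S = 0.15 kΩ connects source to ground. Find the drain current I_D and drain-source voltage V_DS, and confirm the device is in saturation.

V_G = V_DD·R_2/(R_1+R_2) = 10×82/182 = 4.51 V.
Assume saturation: I_D = (k_n/2)(V_GS − V_t)² with V_GS = V_G − I_D·R_S = 4.51 − 0.15·I_D.
Substituting gives 0.00641·I_D² − 1.3·I_D + 3.5 = 0, with roots I_D = 2.73 or 200 mA.
The root I_D = 200 mA gives V_GS = -25.5 V ≤ V_t, so take I_D = 2.73 mA.
Then V_GS = 4.1 V and V_DS = V_DD − I_D(R_D+R_S) = 10 − 2.73×0.62 = 8.31 V.
Saturation requires V_DS ≥ V_GS − V_t = 3.1 V; 8.31 ≥ 3.1 ✓.

I_D ≈ 2.7 mA, V_DS ≈ 8.3 V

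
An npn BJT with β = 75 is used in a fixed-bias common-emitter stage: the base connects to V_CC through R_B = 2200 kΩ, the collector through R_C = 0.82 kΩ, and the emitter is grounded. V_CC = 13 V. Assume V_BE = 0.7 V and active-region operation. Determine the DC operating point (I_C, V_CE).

I_C ≈ 0.42 mA, V_CE ≈ 13 V

Base loop: V_CC = I_B·R_B + V_BE, so I_B = (13 − 0.7)/2200 kΩ = 0.00559 mA.
In the active region I_C = β·I_B = 75 × 0.00559 = 0.419 mA.
Collector loop: V_CE = V_CC − I_C·R_C = 13 − 0.419×0.82 = 12.7 V.
Since V_CE = 12.7 V > V_CE(sat) ≈ 0.2 V, the transistor is in the active region as assumed.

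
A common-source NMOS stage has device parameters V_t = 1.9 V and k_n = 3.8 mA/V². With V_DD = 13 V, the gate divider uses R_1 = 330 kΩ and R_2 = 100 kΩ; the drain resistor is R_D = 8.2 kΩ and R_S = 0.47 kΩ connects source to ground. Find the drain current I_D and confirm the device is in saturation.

V_G = V_DD·R_2/(R_1+R_2) = 13×100/430 = 3.02 V.
Assume saturation: I_D = (k_n/2)(V_GS − V_t)² with V_GS = V_G − I_D·R_S = 3.02 − 0.47·I_D.
Substituting gives 0.42·I_D² − 3.01·I_D + 2.4 = 0, with roots I_D = 0.914 or 6.25 mA.
The root I_D = 6.25 mA gives V_GS = 0.0866 V ≤ V_t, so take I_D = 0.914 mA.
Then V_GS = 2.59 V and V_DS = V_DD − I_D(R_D+R_S) = 13 − 0.914×8.67 = 5.07 V.
Saturation requires V_DS ≥ V_GS − V_t = 0.694 V; 5.07 ≥ 0.694 ✓.

I_D ≈ 0.91 mA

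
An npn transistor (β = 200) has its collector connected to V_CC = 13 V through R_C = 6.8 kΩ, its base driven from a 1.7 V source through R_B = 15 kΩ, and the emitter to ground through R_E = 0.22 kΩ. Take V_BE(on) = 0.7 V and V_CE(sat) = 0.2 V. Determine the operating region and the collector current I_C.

Assume active: I_B = (1.7 − 0.7)/(15 + 201×0.22) = 0.0169 mA, I_C = β·I_B = 3.38 mA.
Then V_CE = 13 − 3.38×6.8 − 3.39×0.22 = -10.7 V < 0.2 V — the active assumption fails.
Re-solve with V_CE = 0.2 V. KCL at the emitter: V_E/R_E = (V_BB−0.7−V_E)/R_B + (V_CC−0.2−V_E)/R_C, giving V_E = 0.41 V.
I_C = (V_CC − 0.2 − V_E)/R_C = (12.8 − 0.41)/6.8 = 1.82 mA.
Check: I_B = (1 − 0.41)/15 = 0.0394 mA, and β·I_B = 7.87 mA > I_C, confirming saturation.

saturation; I_C ≈ 1.8 mA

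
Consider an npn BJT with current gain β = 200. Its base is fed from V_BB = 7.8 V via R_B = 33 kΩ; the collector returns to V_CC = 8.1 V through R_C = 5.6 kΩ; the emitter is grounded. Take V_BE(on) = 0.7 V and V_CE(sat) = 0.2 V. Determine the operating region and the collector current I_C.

saturation; I_C ≈ 1.4 mA

Assume active: I_B = (7.8 − 0.7)/33 = 0.215 mA, giving I_C = β·I_B = 43 mA.
But then V_CE = 8.1 − 43×5.6 = -233 V < V_CE(sat) = 0.2 V — impossible in the active region.
So the transistor is saturated. With V_CE = 0.2 V, I_C = (V_CC − 0.2)/R_C = 7.9/5.6 = 1.41 mA.
Check: β·I_B = 43 mA > I_C = 1.41 mA, confirming saturation.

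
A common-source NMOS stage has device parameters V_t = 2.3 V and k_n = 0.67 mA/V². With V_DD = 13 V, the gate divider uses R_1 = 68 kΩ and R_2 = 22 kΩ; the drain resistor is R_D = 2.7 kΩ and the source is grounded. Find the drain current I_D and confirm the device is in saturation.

I_D ≈ 0.26 mA

V_G = V_DD·R_2/(R_1+R_2) = 13×22/90 = 3.18 V. With the source grounded, V_GS = V_G = 3.18 V.
Assume saturation: I_D = (k_n/2)(V_GS − V_t)² = (0.67/2)×(3.18 − 2.3)² = 0.335×0.878² = 0.258 mA.
V_DS = V_DD − I_D·R_D = 13 − 0.258×2.7 = 12.3 V.
Saturation requires V_DS ≥ V_GS − V_t = 0.878 V; 12.3 ≥ 0.878 ✓.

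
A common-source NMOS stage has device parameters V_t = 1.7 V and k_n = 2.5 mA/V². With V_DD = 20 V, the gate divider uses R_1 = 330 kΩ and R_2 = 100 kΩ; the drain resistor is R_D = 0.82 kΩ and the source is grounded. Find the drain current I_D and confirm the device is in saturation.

V_G = V_DD·R_2/(R_1+R_2) = 20×100/430 = 4.65 V. With the source grounded, V_GS = V_G = 4.65 V.
Assume saturation: I_D = (k_n/2)(V_GS − V_t)² = (2.5/2)×(4.65 − 1.7)² = 1.25×2.95² = 10.9 mA.
V_DS = V_DD − I_D·R_D = 20 − 10.9×0.82 = 11.1 V.
Saturation requires V_DS ≥ V_GS − V_t = 2.95 V; 11.1 ≥ 2.95 ✓.

I_D ≈ 11 mA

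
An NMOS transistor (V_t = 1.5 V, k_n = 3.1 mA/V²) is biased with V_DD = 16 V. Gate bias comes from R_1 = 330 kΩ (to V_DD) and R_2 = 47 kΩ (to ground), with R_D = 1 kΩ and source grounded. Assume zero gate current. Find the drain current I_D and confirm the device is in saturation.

V_G = V_DD·R_2/(R_1+R_2) = 16×47/377 = 1.99 V. With the source grounded, V_GS = V_G = 1.99 V.
Assume saturation: I_D = (k_n/2)(V_GS − V_t)² = (3.1/2)×(1.99 − 1.5)² = 1.55×0.495² = 0.379 mA.
V_DS = V_DD − I_D·R_D = 16 − 0.379×1 = 15.6 V.
Saturation requires V_DS ≥ V_GS − V_t = 0.495 V; 15.6 ≥ 0.495 ✓.

I_D ≈ 0.38 mA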